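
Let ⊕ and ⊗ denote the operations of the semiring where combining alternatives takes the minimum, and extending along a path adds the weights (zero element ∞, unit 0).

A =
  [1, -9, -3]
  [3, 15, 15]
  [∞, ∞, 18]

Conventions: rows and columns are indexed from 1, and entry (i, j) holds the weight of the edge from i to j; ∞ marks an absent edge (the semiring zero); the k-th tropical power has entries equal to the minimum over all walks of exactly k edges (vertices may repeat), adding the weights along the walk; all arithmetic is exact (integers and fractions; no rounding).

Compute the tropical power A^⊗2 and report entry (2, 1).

A^⊗2:
  [-6, -8, -2]
  [4, -6, 0]
  [∞, ∞, 36]
Key observation: the optimum is the walk 2->1->1, with weight 3 + 1 = 4.
Optimal value attained by: walk 2->1->1.
Answer: (A^⊗2)[2][1] = 4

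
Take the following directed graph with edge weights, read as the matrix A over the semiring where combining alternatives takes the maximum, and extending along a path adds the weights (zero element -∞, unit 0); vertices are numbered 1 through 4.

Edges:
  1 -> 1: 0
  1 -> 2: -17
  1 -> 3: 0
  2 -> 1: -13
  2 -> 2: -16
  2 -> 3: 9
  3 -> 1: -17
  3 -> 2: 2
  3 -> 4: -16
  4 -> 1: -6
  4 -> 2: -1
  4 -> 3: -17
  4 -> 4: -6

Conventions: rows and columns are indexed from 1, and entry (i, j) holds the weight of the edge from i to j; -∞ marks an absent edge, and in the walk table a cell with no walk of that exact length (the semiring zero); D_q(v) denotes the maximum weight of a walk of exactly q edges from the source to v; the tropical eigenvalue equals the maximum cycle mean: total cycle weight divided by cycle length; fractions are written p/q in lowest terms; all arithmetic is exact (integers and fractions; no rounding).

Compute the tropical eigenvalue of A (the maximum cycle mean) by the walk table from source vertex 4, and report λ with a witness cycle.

q=0: [-∞, -∞, -∞, 0]
q=1: [-6, -1, -17, -6]
q=2: [-6, -7, 8, -12]
q=3: [-6, 10, 2, -8]
q=4: [-3, 4, 19, -14]
Optimal cycle mean attained by: cycle 2->3->2, total 9 + 2, length 2.
Answer: λ = 11/2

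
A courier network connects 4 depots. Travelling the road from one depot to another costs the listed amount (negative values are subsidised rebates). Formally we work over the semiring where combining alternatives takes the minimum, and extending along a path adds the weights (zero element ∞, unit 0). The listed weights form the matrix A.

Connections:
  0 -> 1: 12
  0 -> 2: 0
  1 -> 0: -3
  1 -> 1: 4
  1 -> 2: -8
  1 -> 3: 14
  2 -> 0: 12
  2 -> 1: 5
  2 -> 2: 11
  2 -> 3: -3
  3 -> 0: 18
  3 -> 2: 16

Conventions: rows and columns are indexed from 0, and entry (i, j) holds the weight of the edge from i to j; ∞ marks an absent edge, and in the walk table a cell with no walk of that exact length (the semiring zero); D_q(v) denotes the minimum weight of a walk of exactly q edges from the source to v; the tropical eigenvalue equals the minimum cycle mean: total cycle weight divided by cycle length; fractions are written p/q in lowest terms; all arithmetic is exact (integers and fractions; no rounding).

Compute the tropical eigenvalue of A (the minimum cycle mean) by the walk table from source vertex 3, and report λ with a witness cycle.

q=0: [∞, ∞, ∞, 0]
q=1: [18, ∞, 16, ∞]
q=2: [28, 21, 18, 13]
q=3: [18, 23, 13, 15]
q=4: [20, 18, 15, 10]
Optimal cycle mean attained by: cycle 1->2->1, total (-8) + 5, length 2.
Answer: λ = -3/2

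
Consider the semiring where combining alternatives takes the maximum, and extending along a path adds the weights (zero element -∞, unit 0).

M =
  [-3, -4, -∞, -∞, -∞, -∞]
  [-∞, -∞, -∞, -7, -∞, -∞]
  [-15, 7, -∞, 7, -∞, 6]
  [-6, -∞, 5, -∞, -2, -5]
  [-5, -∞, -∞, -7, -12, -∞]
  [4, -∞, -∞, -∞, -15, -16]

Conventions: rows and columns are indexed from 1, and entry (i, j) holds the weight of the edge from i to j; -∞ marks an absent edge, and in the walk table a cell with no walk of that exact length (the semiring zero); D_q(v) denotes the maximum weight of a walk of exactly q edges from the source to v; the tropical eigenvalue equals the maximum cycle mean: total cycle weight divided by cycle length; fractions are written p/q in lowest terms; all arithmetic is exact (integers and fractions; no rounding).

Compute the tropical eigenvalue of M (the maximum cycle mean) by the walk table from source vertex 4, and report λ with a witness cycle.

q=0: [-∞, -∞, -∞, 0, -∞, -∞]
q=1: [-6, -∞, 5, -∞, -2, -5]
q=2: [-1, 12, -∞, 12, -14, 11]
q=3: [15, -5, 17, 5, 10, 7]
q=4: [12, 24, 10, 24, 3, 23]
q=5: [27, 17, 29, 17, 22, 19]
q=6: [24, 36, 22, 36, 15, 35]
Optimal cycle mean attained by: cycle 3->4->3, total 7 + 5, length 2.
Answer: λ = 6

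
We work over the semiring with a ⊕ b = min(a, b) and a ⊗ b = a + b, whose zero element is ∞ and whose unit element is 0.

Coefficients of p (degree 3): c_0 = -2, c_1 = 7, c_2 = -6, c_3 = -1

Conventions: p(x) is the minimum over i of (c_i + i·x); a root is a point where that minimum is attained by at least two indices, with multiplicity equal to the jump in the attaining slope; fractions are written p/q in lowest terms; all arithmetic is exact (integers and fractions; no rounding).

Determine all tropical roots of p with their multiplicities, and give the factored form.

hull edge (i=0, c=-2) to (i=2, c=-6): slope -2, span 2
hull edge (i=2, c=-6) to (i=3, c=-1): slope 5, span 1
Factored form: p(x) = -1 ⊗ (x ⊕ (-5)) ⊗ (x ⊕ 2) ⊗ (x ⊕ 2)
Answer: roots = -5 (mult 1), 2 (mult 2)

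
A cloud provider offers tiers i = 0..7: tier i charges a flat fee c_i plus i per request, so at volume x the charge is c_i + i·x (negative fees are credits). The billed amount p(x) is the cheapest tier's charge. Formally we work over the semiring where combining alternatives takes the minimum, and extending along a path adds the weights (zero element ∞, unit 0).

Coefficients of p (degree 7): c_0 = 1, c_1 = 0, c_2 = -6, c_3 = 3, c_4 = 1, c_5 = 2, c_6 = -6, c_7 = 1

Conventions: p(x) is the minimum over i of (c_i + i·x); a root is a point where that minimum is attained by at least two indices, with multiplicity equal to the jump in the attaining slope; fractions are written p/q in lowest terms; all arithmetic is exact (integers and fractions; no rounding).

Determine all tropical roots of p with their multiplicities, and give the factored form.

hull edge (i=0, c=1) to (i=2, c=-6): slope -7/2, span 2
hull edge (i=2, c=-6) to (i=6, c=-6): slope 0, span 4
hull edge (i=6, c=-6) to (i=7, c=1): slope 7, span 1
Factored form: p(x) = 1 ⊗ (x ⊕ (-7)) ⊗ (x ⊕ 0) ⊗ (x ⊕ 0) ⊗ (x ⊕ 0) ⊗ (x ⊕ 0) ⊗ (x ⊕ 7/2) ⊗ (x ⊕ 7/2)
Answer: roots = -7 (mult 1), 0 (mult 4), 7/2 (mult 2)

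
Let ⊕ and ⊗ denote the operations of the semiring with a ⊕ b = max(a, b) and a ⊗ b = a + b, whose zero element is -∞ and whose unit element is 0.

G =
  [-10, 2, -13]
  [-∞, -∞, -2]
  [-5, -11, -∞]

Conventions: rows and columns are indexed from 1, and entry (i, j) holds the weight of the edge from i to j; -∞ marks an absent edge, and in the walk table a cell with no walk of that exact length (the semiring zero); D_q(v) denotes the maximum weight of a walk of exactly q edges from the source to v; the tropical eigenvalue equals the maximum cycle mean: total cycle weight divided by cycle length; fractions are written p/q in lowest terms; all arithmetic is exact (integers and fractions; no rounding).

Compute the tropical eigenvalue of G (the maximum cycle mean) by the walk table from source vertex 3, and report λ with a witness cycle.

q=0: [-∞, -∞, 0]
q=1: [-5, -11, -∞]
q=2: [-15, -3, -13]
q=3: [-18, -13, -5]
Optimal cycle mean attained by: cycle 1->2->3->1, total 2 + (-2) + (-5), length 3.
Answer: λ = -5/3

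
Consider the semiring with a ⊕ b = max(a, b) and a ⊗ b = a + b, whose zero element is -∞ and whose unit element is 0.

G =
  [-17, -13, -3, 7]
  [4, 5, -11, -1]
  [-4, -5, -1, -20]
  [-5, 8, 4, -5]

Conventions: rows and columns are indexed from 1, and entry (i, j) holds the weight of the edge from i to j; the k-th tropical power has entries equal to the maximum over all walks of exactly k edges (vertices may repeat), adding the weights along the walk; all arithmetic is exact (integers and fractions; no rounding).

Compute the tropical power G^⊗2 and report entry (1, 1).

G^⊗2:
  [2, 15, 11, 2]
  [9, 10, 3, 11]
  [-1, 0, -2, 3]
  [12, 13, 3, 7]
Key observation: the optimum is the walk 1->4->1, with weight 7 + (-5) = 2.
Optimal value attained by: walk 1->4->1.
Answer: (G^⊗2)[1][1] = 2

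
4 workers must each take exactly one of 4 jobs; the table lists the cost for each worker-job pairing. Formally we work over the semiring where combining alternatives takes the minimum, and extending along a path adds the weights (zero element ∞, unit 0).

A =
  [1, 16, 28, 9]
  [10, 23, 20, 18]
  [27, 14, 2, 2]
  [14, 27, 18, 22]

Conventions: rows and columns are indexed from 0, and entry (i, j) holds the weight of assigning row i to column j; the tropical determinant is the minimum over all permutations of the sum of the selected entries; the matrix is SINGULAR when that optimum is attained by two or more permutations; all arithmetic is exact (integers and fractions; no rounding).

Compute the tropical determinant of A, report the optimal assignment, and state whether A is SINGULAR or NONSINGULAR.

σ = (0, 1, 2, 3): 1 + 23 + 2 + 22 = 48
σ = (0, 1, 3, 2): 1 + 23 + 2 + 18 = 44
σ = (0, 2, 1, 3): 1 + 20 + 14 + 22 = 57
σ = (0, 2, 3, 1): 1 + 20 + 2 + 27 = 50
σ = (0, 3, 1, 2): 1 + 18 + 14 + 18 = 51
σ = (0, 3, 2, 1): 1 + 18 + 2 + 27 = 48
σ = (1, 0, 2, 3): 16 + 10 + 2 + 22 = 50
σ = (1, 0, 3, 2): 16 + 10 + 2 + 18 = 46
σ = (1, 2, 0, 3): 16 + 20 + 27 + 22 = 85
σ = (1, 2, 3, 0): 16 + 20 + 2 + 14 = 52
σ = (1, 3, 0, 2): 16 + 18 + 27 + 18 = 79
σ = (1, 3, 2, 0): 16 + 18 + 2 + 14 = 50
σ = (2, 0, 1, 3): 28 + 10 + 14 + 22 = 74
σ = (2, 0, 3, 1): 28 + 10 + 2 + 27 = 67
σ = (2, 1, 0, 3): 28 + 23 + 27 + 22 = 100
σ = (2, 1, 3, 0): 28 + 23 + 2 + 14 = 67
σ = (2, 3, 0, 1): 28 + 18 + 27 + 27 = 100
σ = (2, 3, 1, 0): 28 + 18 + 14 + 14 = 74
σ = (3, 0, 1, 2): 9 + 10 + 14 + 18 = 51
σ = (3, 0, 2, 1): 9 + 10 + 2 + 27 = 48
σ = (3, 1, 0, 2): 9 + 23 + 27 + 18 = 77
σ = (3, 1, 2, 0): 9 + 23 + 2 + 14 = 48
σ = (3, 2, 0, 1): 9 + 20 + 27 + 27 = 83
σ = (3, 2, 1, 0): 9 + 20 + 14 + 14 = 57
Optimal value attained by: σ = (0, 1, 3, 2).
Answer: det⊕(A) = 44; verdict: NONSINGULAR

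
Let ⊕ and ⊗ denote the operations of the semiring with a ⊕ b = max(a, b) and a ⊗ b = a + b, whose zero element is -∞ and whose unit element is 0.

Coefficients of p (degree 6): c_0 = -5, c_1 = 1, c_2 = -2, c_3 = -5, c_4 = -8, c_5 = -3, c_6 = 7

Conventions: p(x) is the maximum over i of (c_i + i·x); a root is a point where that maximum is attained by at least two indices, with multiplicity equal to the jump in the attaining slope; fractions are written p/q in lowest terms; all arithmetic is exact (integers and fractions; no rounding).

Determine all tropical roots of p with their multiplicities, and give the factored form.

hull edge (i=0, c=-5) to (i=1, c=1): slope 6, span 1
hull edge (i=1, c=1) to (i=6, c=7): slope 6/5, span 5
Factored form: p(x) = 7 ⊗ (x ⊕ (-6)) ⊗ (x ⊕ (-6/5)) ⊗ (x ⊕ (-6/5)) ⊗ (x ⊕ (-6/5)) ⊗ (x ⊕ (-6/5)) ⊗ (x ⊕ (-6/5))
Answer: roots = -6 (mult 1), -6/5 (mult 5)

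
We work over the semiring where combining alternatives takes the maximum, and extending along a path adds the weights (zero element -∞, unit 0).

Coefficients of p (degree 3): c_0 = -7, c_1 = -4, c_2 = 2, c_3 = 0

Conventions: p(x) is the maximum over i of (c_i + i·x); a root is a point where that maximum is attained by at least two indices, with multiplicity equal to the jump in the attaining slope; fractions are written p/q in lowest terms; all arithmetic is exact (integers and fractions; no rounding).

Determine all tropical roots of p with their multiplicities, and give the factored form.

hull edge (i=0, c=-7) to (i=2, c=2): slope 9/2, span 2
hull edge (i=2, c=2) to (i=3, c=0): slope -2, span 1
Factored form: p(x) = 0 ⊗ (x ⊕ (-9/2)) ⊗ (x ⊕ (-9/2)) ⊗ (x ⊕ 2)
Answer: roots = -9/2 (mult 2), 2 (mult 1)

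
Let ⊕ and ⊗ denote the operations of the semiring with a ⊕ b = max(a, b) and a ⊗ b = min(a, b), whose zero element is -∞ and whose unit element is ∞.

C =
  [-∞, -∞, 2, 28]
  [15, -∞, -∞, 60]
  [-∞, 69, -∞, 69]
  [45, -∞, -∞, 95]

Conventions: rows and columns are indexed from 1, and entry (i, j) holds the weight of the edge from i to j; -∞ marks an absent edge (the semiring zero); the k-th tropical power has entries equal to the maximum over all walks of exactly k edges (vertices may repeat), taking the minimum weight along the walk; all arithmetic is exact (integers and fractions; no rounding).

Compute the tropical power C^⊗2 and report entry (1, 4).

C^⊗2:
  [28, 2, -∞, 28]
  [45, -∞, 2, 60]
  [45, -∞, -∞, 69]
  [45, -∞, 2, 95]
Key observation: the optimum is the walk 1->4->4, with weight 28 min 95 = 28.
Optimal value attained by: walk 1->4->4.
Answer: (C^⊗2)[1][4] = 28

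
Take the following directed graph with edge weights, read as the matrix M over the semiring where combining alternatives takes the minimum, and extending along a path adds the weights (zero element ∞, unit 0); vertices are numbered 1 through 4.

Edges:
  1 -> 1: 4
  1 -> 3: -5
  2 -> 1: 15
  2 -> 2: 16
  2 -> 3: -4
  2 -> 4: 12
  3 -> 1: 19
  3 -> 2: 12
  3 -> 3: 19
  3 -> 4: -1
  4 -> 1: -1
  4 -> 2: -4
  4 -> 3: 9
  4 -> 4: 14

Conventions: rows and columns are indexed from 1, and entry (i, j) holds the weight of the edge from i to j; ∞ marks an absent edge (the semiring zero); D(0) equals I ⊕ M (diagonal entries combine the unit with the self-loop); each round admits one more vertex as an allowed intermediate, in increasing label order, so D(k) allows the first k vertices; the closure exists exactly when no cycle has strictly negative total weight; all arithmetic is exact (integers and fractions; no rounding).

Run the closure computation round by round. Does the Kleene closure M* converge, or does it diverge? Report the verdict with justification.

D(0):
  [0, ∞, -5, ∞]
  [15, 0, -4, 12]
  [19, 12, 0, -1]
  [-1, -4, 9, 0]
D(1):
  [0, ∞, -5, ∞]
  [15, 0, -4, 12]
  [19, 12, 0, -1]
  [-1, -4, -6, 0]
D(2):
  [0, ∞, -5, ∞]
  [15, 0, -4, 12]
  [19, 12, 0, -1]
  [-1, -4, -8, 0]
Detection: at round 3, diagonal entry (4, 4) turns strictly negative.
Key observation: the cycle 4->1->3->4 has total weight (-1) + (-5) + (-1), which is strictly negative.
Answer: DIVERGES — negative cycle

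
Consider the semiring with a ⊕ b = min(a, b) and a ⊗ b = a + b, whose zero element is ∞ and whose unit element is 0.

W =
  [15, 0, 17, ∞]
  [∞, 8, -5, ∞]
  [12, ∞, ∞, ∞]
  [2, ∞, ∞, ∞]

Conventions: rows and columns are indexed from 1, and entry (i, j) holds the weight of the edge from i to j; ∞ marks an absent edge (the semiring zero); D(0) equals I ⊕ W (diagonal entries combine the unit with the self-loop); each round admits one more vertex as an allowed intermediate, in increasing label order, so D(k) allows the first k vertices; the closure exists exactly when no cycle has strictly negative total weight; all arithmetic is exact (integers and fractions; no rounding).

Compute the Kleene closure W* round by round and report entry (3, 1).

D(0):
  [0, 0, 17, ∞]
  [∞, 0, -5, ∞]
  [12, ∞, 0, ∞]
  [2, ∞, ∞, 0]
D(1):
  [0, 0, 17, ∞]
  [∞, 0, -5, ∞]
  [12, 12, 0, ∞]
  [2, 2, 19, 0]
D(2):
  [0, 0, -5, ∞]
  [∞, 0, -5, ∞]
  [12, 12, 0, ∞]
  [2, 2, -3, 0]
D(3):
  [0, 0, -5, ∞]
  [7, 0, -5, ∞]
  [12, 12, 0, ∞]
  [2, 2, -3, 0]
D(4):
  [0, 0, -5, ∞]
  [7, 0, -5, ∞]
  [12, 12, 0, ∞]
  [2, 2, -3, 0]
Answer: W*[3][1] = 12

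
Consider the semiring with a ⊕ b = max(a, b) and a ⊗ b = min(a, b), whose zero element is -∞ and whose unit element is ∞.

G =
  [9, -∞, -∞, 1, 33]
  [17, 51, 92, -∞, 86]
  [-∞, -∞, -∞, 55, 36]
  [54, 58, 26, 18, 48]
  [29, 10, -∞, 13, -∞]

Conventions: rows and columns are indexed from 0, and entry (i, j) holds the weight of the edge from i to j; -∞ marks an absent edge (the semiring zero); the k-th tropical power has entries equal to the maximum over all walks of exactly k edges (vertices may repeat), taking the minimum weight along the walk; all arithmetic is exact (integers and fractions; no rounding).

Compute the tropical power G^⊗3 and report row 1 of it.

G^⊗2:
  [29, 10, 1, 13, 9]
  [29, 51, 51, 55, 51]
  [54, 55, 26, 18, 48]
  [29, 51, 58, 26, 58]
  [13, 13, 13, 13, 29]
G^⊗3:
  [13, 13, 13, 13, 29]
  [54, 55, 51, 51, 51]
  [29, 51, 55, 26, 55]
  [29, 51, 51, 55, 51]
  [29, 13, 13, 13, 13]
Answer: row 1 of G^⊗3 = [54, 55, 51, 51, 51]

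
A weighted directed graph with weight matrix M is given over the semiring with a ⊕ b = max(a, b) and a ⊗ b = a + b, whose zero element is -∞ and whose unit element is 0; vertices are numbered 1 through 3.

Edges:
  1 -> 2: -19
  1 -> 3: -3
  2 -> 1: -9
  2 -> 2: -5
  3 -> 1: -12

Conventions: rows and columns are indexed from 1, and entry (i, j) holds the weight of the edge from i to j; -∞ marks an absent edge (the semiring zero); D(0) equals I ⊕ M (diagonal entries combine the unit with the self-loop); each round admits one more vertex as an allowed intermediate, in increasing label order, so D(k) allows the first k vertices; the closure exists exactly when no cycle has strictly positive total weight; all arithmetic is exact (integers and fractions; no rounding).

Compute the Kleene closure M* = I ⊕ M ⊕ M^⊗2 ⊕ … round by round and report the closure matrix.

D(0):
  [0, -19, -3]
  [-9, 0, -∞]
  [-12, -∞, 0]
D(1):
  [0, -19, -3]
  [-9, 0, -12]
  [-12, -31, 0]
D(2):
  [0, -19, -3]
  [-9, 0, -12]
  [-12, -31, 0]
D(3):
  [0, -19, -3]
  [-9, 0, -12]
  [-12, -31, 0]
Answer: M* = [[0, -19, -3], [-9, 0, -12], [-12, -31, 0]]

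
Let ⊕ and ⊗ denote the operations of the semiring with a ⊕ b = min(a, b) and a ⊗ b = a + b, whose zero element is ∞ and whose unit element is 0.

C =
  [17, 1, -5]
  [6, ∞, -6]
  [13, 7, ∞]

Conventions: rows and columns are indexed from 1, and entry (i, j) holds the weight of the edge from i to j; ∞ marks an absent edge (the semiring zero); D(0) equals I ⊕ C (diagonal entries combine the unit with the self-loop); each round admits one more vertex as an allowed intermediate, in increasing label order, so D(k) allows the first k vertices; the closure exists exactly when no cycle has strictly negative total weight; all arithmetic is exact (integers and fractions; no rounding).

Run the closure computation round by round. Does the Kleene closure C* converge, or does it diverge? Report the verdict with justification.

D(0):
  [0, 1, -5]
  [6, 0, -6]
  [13, 7, 0]
D(1):
  [0, 1, -5]
  [6, 0, -6]
  [13, 7, 0]
D(2):
  [0, 1, -5]
  [6, 0, -6]
  [13, 7, 0]
D(3):
  [0, 1, -5]
  [6, 0, -6]
  [13, 7, 0]
Key observation: every diagonal entry stays at the unit through all rounds, so no improving cycle exists.
Answer: CONVERGES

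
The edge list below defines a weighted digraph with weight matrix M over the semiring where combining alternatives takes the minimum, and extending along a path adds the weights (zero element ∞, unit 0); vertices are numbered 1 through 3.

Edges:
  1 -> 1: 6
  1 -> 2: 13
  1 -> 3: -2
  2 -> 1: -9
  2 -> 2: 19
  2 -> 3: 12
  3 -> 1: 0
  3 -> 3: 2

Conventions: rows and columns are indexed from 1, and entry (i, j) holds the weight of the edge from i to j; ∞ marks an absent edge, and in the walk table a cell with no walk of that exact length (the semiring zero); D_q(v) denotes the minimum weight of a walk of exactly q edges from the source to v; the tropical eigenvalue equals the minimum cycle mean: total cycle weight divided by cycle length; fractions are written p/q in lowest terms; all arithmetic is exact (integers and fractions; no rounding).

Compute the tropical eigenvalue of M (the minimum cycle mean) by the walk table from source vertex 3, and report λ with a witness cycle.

q=0: [∞, ∞, 0]
q=1: [0, ∞, 2]
q=2: [2, 13, -2]
q=3: [-2, 15, 0]
Optimal cycle mean attained by: cycle 1->3->1, total (-2) + 0, length 2.
Answer: λ = -1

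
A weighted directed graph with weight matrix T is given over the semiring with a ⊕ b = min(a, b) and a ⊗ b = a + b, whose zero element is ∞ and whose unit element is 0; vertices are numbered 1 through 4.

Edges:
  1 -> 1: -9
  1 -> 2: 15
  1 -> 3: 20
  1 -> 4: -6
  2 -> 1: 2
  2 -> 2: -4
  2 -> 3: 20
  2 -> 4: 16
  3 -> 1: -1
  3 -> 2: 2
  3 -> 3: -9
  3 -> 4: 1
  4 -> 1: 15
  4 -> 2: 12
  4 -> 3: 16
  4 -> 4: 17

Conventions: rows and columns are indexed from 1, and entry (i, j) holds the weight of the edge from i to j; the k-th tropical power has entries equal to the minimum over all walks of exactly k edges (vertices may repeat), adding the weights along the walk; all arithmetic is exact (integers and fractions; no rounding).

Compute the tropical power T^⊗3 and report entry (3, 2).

T^⊗2:
  [-18, 6, 10, -15]
  [-7, -8, 11, -4]
  [-10, -7, -18, -8]
  [6, 8, 7, 9]
T^⊗3:
  [-27, -3, 1, -24]
  [-16, -12, 2, -13]
  [-19, -16, -27, -17]
  [-3, 4, -2, 0]
Key observation: the optimum is the walk 3->3->3->2, with weight (-9) + (-9) + 2 = -16.
Optimal value attained by: walk 3->3->3->2.
Answer: (T^⊗3)[3][2] = -16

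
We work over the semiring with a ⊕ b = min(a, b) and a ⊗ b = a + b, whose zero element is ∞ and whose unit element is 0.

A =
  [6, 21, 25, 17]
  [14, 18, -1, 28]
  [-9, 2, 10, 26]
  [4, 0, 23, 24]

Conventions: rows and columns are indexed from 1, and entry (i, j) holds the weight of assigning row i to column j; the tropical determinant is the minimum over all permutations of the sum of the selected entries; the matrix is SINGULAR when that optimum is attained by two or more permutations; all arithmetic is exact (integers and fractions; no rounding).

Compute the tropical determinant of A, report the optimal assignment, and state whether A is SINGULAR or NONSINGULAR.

σ = (1, 2, 3, 4): 6 + 18 + 10 + 24 = 58
σ = (1, 2, 4, 3): 6 + 18 + 26 + 23 = 73
σ = (1, 3, 2, 4): 6 + (-1) + 2 + 24 = 31
σ = (1, 3, 4, 2): 6 + (-1) + 26 + 0 = 31
σ = (1, 4, 2, 3): 6 + 28 + 2 + 23 = 59
σ = (1, 4, 3, 2): 6 + 28 + 10 + 0 = 44
σ = (2, 1, 3, 4): 21 + 14 + 10 + 24 = 69
σ = (2, 1, 4, 3): 21 + 14 + 26 + 23 = 84
σ = (2, 3, 1, 4): 21 + (-1) + (-9) + 24 = 35
σ = (2, 3, 4, 1): 21 + (-1) + 26 + 4 = 50
σ = (2, 4, 1, 3): 21 + 28 + (-9) + 23 = 63
σ = (2, 4, 3, 1): 21 + 28 + 10 + 4 = 63
σ = (3, 1, 2, 4): 25 + 14 + 2 + 24 = 65
σ = (3, 1, 4, 2): 25 + 14 + 26 + 0 = 65
σ = (3, 2, 1, 4): 25 + 18 + (-9) + 24 = 58
σ = (3, 2, 4, 1): 25 + 18 + 26 + 4 = 73
σ = (3, 4, 1, 2): 25 + 28 + (-9) + 0 = 44
σ = (3, 4, 2, 1): 25 + 28 + 2 + 4 = 59
σ = (4, 1, 2, 3): 17 + 14 + 2 + 23 = 56
σ = (4, 1, 3, 2): 17 + 14 + 10 + 0 = 41
σ = (4, 2, 1, 3): 17 + 18 + (-9) + 23 = 49
σ = (4, 2, 3, 1): 17 + 18 + 10 + 4 = 49
σ = (4, 3, 1, 2): 17 + (-1) + (-9) + 0 = 7
σ = (4, 3, 2, 1): 17 + (-1) + 2 + 4 = 22
Optimal value attained by: σ = (4, 3, 1, 2).
Answer: det⊕(A) = 7; verdict: NONSINGULAR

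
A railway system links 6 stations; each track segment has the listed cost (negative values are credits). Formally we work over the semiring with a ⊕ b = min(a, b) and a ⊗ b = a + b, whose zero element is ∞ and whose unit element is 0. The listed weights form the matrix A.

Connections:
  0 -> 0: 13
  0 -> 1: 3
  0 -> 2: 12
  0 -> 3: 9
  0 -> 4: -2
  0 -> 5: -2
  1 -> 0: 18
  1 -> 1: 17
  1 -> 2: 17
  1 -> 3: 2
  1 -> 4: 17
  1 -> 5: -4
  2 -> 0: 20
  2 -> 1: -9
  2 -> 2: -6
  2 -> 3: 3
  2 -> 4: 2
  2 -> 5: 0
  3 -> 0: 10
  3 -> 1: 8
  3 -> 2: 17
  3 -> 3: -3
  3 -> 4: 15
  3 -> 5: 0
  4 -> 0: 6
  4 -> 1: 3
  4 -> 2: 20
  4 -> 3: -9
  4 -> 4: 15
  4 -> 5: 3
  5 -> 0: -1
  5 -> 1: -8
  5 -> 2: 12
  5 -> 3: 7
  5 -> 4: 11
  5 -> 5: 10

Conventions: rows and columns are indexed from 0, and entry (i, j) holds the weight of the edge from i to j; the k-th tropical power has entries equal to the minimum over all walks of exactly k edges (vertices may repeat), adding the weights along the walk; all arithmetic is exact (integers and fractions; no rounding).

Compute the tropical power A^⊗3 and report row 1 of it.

A^⊗2:
  [-3, -10, 6, -11, 9, -1]
  [-5, -12, 8, -1, 7, 2]
  [-1, -15, -12, -7, -4, -13]
  [-1, -8, 11, -6, 8, -3]
  [1, -5, 8, -12, 4, -9]
  [9, 2, 6, -6, -3, -12]
A^⊗3:
  [-2, -9, 0, -14, -5, -14]
  [1, -6, 2, -10, -7, -16]
  [-14, -21, -18, -13, -10, -19]
  [-4, -11, 5, -9, -3, -12]
  [-10, -17, 2, -15, -1, -12]
  [-13, -20, 0, -12, -1, -6]
Answer: row 1 of A^⊗3 = [1, -6, 2, -10, -7, -16]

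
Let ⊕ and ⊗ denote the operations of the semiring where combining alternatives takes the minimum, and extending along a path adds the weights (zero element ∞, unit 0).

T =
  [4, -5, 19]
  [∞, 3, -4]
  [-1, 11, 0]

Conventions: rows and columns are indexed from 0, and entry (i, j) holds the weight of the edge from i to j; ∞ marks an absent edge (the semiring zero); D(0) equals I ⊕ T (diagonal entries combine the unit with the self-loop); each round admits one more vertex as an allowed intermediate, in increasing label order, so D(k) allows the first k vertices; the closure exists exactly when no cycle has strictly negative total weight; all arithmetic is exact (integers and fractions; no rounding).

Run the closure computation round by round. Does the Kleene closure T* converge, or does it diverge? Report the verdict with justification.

D(0):
  [0, -5, 19]
  [∞, 0, -4]
  [-1, 11, 0]
D(1):
  [0, -5, 19]
  [∞, 0, -4]
  [-1, -6, 0]
Detection: at round 2, diagonal entry (2, 2) turns strictly negative.
Key observation: the cycle 2->0->1->2 has total weight (-1) + (-5) + (-4), which is strictly negative.
Answer: DIVERGES — negative cycle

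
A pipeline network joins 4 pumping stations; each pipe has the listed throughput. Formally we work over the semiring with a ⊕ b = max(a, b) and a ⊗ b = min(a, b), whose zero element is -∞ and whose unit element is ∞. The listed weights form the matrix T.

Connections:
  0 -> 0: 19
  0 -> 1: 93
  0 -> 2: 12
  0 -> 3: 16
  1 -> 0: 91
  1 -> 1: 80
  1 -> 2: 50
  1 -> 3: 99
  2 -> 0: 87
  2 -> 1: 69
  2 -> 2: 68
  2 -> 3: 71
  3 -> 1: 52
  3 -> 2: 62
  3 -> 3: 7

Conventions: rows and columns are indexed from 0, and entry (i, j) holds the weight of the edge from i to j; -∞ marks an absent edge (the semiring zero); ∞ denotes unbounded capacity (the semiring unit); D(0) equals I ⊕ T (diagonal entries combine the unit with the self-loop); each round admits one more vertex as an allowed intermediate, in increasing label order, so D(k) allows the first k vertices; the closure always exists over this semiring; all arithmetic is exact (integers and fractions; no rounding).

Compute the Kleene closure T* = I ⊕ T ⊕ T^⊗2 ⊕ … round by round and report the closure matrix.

D(0):
  [∞, 93, 12, 16]
  [91, ∞, 50, 99]
  [87, 69, ∞, 71]
  [-∞, 52, 62, ∞]
D(1):
  [∞, 93, 12, 16]
  [91, ∞, 50, 99]
  [87, 87, ∞, 71]
  [-∞, 52, 62, ∞]
D(2):
  [∞, 93, 50, 93]
  [91, ∞, 50, 99]
  [87, 87, ∞, 87]
  [52, 52, 62, ∞]
D(3):
  [∞, 93, 50, 93]
  [91, ∞, 50, 99]
  [87, 87, ∞, 87]
  [62, 62, 62, ∞]
D(4):
  [∞, 93, 62, 93]
  [91, ∞, 62, 99]
  [87, 87, ∞, 87]
  [62, 62, 62, ∞]
Answer: T* = [[∞, 93, 62, 93], [91, ∞, 62, 99], [87, 87, ∞, 87], [62, 62, 62, ∞]]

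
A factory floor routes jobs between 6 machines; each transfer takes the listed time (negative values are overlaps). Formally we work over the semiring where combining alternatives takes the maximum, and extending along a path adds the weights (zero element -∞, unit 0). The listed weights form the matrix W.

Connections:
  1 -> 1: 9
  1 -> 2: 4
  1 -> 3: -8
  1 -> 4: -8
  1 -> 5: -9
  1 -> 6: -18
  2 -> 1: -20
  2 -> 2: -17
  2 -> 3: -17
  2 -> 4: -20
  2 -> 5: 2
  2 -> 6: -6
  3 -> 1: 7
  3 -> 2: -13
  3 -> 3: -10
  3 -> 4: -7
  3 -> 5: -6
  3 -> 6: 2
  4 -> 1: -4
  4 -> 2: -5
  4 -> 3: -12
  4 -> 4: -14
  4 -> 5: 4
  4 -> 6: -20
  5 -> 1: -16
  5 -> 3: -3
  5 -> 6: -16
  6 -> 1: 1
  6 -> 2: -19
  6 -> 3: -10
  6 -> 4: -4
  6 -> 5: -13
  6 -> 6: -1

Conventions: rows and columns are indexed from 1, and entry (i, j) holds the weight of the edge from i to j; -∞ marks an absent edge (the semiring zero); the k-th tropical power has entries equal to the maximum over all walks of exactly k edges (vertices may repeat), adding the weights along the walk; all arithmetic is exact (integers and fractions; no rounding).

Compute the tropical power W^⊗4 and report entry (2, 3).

W^⊗2:
  [18, 13, 1, 1, 6, -2]
  [-5, -16, -1, -10, -15, -7]
  [16, 11, -1, -1, -2, 1]
  [5, 0, 1, -12, -3, -10]
  [4, -12, -13, -10, -9, -1]
  [10, 5, -7, -5, 0, -2]
W^⊗3:
  [27, 22, 10, 10, 15, 7]
  [6, -1, -11, -8, -6, 1]
  [25, 20, 8, 8, 13, 5]
  [14, 9, -3, -3, 2, 3]
  [13, 8, -4, -4, -5, -2]
  [19, 14, 2, 2, 7, -1]
W^⊗4:
  [36, 31, 19, 19, 24, 16]
  [15, 10, -2, -2, 1, 0]
  [34, 29, 17, 17, 22, 14]
  [23, 18, 6, 6, 11, 3]
  [22, 17, 5, 5, 10, 2]
  [28, 23, 11, 11, 16, 8]
Key observation: the optimum is the walk 2->5->3->1->3, with weight 2 + (-3) + 7 + (-8) = -2.
Optimal value attained by: walk 2->5->3->1->3.
Answer: (W^⊗4)[2][3] = -2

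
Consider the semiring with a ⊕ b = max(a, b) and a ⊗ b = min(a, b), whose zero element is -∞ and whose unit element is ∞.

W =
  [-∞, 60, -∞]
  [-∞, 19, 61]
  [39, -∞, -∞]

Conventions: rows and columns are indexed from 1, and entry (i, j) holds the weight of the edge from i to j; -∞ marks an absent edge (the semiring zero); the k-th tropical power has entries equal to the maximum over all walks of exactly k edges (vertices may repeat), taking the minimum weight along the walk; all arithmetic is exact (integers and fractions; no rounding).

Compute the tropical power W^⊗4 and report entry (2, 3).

W^⊗2:
  [-∞, 19, 60]
  [39, 19, 19]
  [-∞, 39, -∞]
W^⊗3:
  [39, 19, 19]
  [19, 39, 19]
  [-∞, 19, 39]
W^⊗4:
  [19, 39, 19]
  [19, 19, 39]
  [39, 19, 19]
Key observation: the optimum is the walk 2->3->1->2->3, with weight 61 min 39 min 60 min 61 = 39.
Optimal value attained by: walk 2->3->1->2->3.
Answer: (W^⊗4)[2][3] = 39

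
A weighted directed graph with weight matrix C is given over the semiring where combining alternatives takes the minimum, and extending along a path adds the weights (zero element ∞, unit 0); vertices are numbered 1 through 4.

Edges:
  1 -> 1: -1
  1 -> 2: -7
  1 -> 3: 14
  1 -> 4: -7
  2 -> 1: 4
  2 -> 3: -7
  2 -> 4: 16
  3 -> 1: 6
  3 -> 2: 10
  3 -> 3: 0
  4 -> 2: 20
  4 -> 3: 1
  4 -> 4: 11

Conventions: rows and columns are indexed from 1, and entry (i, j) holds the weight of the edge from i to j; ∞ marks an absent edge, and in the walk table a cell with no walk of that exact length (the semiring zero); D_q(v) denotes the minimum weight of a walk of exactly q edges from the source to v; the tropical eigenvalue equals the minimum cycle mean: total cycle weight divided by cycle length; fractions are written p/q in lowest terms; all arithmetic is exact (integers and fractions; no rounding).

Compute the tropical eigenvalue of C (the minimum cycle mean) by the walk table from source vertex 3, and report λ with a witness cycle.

q=0: [∞, ∞, 0, ∞]
q=1: [6, 10, 0, ∞]
q=2: [5, -1, 0, -1]
q=3: [3, -2, -8, -2]
q=4: [-2, -4, -9, -4]
Optimal cycle mean attained by: cycle 1->2->3->1, total (-7) + (-7) + 6, length 3.
Answer: λ = -8/3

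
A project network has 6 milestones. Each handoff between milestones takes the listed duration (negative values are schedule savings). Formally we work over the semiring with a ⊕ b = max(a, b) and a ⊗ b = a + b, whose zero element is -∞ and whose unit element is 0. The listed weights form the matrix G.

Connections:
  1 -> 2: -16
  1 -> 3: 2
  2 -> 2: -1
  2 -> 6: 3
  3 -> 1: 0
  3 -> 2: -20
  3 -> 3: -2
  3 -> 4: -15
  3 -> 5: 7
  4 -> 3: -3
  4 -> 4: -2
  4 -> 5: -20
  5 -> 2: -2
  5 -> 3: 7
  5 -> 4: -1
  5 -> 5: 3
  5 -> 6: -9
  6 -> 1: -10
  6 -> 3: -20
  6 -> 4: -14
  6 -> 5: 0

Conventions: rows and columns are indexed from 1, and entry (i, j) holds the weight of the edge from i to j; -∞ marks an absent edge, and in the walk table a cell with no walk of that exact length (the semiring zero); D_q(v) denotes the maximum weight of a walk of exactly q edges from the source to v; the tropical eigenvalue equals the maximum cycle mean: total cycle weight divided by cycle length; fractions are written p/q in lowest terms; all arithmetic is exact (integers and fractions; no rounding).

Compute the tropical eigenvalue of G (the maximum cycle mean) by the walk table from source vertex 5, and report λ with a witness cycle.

q=0: [-∞, -∞, -∞, -∞, 0, -∞]
q=1: [-∞, -2, 7, -1, 3, -9]
q=2: [7, 1, 10, 2, 14, 1]
q=3: [10, 12, 21, 13, 17, 5]
q=4: [21, 15, 24, 16, 28, 15]
q=5: [24, 26, 35, 27, 31, 19]
q=6: [35, 29, 38, 30, 42, 29]
Optimal cycle mean attained by: cycle 3->5->3, total 7 + 7, length 2.
Answer: λ = 7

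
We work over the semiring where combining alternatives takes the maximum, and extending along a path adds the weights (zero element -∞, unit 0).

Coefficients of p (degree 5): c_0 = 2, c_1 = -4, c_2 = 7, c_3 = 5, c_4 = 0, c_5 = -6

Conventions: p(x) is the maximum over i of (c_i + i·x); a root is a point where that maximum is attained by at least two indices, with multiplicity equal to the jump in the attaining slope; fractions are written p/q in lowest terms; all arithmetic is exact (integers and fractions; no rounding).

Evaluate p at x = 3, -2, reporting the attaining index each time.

p(3) = max(2+0·3=2, -4+1·3=-1, 7+2·3=13, 5+3·3=14, 0+4·3=12, -6+5·3=9) = 14 (attained by i=3)
p(-2) = max(2+0·(-2)=2, -4+1·(-2)=-6, 7+2·(-2)=3, 5+3·(-2)=-1, 0+4·(-2)=-8, -6+5·(-2)=-16) = 3 (attained by i=2)
Answer: p(3) = 14; p(-2) = 3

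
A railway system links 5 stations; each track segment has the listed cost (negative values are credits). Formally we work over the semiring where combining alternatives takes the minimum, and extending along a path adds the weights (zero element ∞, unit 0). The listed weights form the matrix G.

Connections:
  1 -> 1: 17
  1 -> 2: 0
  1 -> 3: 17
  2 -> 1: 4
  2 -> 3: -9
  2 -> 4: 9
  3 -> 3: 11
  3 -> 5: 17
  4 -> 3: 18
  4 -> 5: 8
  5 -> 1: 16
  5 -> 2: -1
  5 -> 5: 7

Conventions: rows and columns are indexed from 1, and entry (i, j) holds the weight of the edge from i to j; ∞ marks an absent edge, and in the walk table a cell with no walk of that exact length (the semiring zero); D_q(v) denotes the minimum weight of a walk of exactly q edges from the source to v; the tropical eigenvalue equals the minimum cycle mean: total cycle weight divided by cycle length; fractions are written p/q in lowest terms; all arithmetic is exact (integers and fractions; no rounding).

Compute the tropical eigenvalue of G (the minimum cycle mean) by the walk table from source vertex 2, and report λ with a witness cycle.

q=0: [∞, 0, ∞, ∞, ∞]
q=1: [4, ∞, -9, 9, ∞]
q=2: [21, 4, 2, ∞, 8]
q=3: [8, 7, -5, 13, 15]
q=4: [11, 8, -2, 16, 12]
q=5: [12, 11, -1, 17, 15]
Optimal cycle mean attained by: cycle 1->2->1, total 0 + 4, length 2.
Answer: λ = 2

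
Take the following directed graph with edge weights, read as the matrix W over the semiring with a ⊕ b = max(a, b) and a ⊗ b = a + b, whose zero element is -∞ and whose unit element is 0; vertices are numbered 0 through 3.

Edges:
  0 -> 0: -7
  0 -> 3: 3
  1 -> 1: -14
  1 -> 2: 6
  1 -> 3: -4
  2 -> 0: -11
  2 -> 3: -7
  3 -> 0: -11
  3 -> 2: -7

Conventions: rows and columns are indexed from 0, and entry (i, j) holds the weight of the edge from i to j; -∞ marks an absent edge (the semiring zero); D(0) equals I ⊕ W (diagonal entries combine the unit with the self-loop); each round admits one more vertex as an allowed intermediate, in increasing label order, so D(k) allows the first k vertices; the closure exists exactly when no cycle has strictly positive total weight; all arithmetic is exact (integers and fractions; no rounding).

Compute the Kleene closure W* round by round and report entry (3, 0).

D(0):
  [0, -∞, -∞, 3]
  [-∞, 0, 6, -4]
  [-11, -∞, 0, -7]
  [-11, -∞, -7, 0]
D(1):
  [0, -∞, -∞, 3]
  [-∞, 0, 6, -4]
  [-11, -∞, 0, -7]
  [-11, -∞, -7, 0]
D(2):
  [0, -∞, -∞, 3]
  [-∞, 0, 6, -4]
  [-11, -∞, 0, -7]
  [-11, -∞, -7, 0]
D(3):
  [0, -∞, -∞, 3]
  [-5, 0, 6, -1]
  [-11, -∞, 0, -7]
  [-11, -∞, -7, 0]
D(4):
  [0, -∞, -4, 3]
  [-5, 0, 6, -1]
  [-11, -∞, 0, -7]
  [-11, -∞, -7, 0]
Answer: W*[3][0] = -11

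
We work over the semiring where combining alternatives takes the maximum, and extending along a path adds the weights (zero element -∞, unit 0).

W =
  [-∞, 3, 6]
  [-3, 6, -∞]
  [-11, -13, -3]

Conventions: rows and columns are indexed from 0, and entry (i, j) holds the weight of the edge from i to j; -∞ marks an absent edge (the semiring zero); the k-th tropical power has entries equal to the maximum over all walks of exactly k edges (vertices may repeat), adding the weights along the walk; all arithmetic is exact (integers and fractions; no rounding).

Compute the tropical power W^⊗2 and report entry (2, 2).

W^⊗2:
  [0, 9, 3]
  [3, 12, 3]
  [-14, -7, -5]
Key observation: the optimum is the walk 2->0->2, with weight (-11) + 6 = -5.
Optimal value attained by: walk 2->0->2.
Answer: (W^⊗2)[2][2] = -5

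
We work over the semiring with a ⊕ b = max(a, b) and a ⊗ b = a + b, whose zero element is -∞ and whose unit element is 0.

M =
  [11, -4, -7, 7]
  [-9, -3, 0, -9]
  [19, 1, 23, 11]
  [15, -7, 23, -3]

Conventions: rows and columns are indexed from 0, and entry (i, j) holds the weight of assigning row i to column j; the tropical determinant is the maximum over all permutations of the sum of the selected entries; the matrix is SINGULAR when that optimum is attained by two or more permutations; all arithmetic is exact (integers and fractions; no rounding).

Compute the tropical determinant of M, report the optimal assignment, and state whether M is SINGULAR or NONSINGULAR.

σ = (0, 1, 2, 3): 11 + (-3) + 23 + (-3) = 28
σ = (0, 1, 3, 2): 11 + (-3) + 11 + 23 = 42
σ = (0, 2, 1, 3): 11 + 0 + 1 + (-3) = 9
σ = (0, 2, 3, 1): 11 + 0 + 11 + (-7) = 15
σ = (0, 3, 1, 2): 11 + (-9) + 1 + 23 = 26
σ = (0, 3, 2, 1): 11 + (-9) + 23 + (-7) = 18
σ = (1, 0, 2, 3): (-4) + (-9) + 23 + (-3) = 7
σ = (1, 0, 3, 2): (-4) + (-9) + 11 + 23 = 21
σ = (1, 2, 0, 3): (-4) + 0 + 19 + (-3) = 12
σ = (1, 2, 3, 0): (-4) + 0 + 11 + 15 = 22
σ = (1, 3, 0, 2): (-4) + (-9) + 19 + 23 = 29
σ = (1, 3, 2, 0): (-4) + (-9) + 23 + 15 = 25
σ = (2, 0, 1, 3): (-7) + (-9) + 1 + (-3) = -18
σ = (2, 0, 3, 1): (-7) + (-9) + 11 + (-7) = -12
σ = (2, 1, 0, 3): (-7) + (-3) + 19 + (-3) = 6
σ = (2, 1, 3, 0): (-7) + (-3) + 11 + 15 = 16
σ = (2, 3, 0, 1): (-7) + (-9) + 19 + (-7) = -4
σ = (2, 3, 1, 0): (-7) + (-9) + 1 + 15 = 0
σ = (3, 0, 1, 2): 7 + (-9) + 1 + 23 = 22
σ = (3, 0, 2, 1): 7 + (-9) + 23 + (-7) = 14
σ = (3, 1, 0, 2): 7 + (-3) + 19 + 23 = 46
σ = (3, 1, 2, 0): 7 + (-3) + 23 + 15 = 42
σ = (3, 2, 0, 1): 7 + 0 + 19 + (-7) = 19
σ = (3, 2, 1, 0): 7 + 0 + 1 + 15 = 23
Optimal value attained by: σ = (3, 1, 0, 2).
Answer: det⊕(M) = 46; verdict: NONSINGULAR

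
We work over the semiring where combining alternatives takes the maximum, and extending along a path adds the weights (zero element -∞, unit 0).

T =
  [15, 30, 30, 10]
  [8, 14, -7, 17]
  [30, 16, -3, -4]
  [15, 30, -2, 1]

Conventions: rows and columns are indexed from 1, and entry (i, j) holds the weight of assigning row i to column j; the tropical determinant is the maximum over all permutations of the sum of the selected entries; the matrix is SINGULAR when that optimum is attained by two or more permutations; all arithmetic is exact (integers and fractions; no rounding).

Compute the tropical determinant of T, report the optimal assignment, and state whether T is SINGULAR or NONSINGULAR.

σ = (1, 2, 3, 4): 15 + 14 + (-3) + 1 = 27
σ = (1, 2, 4, 3): 15 + 14 + (-4) + (-2) = 23
σ = (1, 3, 2, 4): 15 + (-7) + 16 + 1 = 25
σ = (1, 3, 4, 2): 15 + (-7) + (-4) + 30 = 34
σ = (1, 4, 2, 3): 15 + 17 + 16 + (-2) = 46
σ = (1, 4, 3, 2): 15 + 17 + (-3) + 30 = 59
σ = (2, 1, 3, 4): 30 + 8 + (-3) + 1 = 36
σ = (2, 1, 4, 3): 30 + 8 + (-4) + (-2) = 32
σ = (2, 3, 1, 4): 30 + (-7) + 30 + 1 = 54
σ = (2, 3, 4, 1): 30 + (-7) + (-4) + 15 = 34
σ = (2, 4, 1, 3): 30 + 17 + 30 + (-2) = 75
σ = (2, 4, 3, 1): 30 + 17 + (-3) + 15 = 59
σ = (3, 1, 2, 4): 30 + 8 + 16 + 1 = 55
σ = (3, 1, 4, 2): 30 + 8 + (-4) + 30 = 64
σ = (3, 2, 1, 4): 30 + 14 + 30 + 1 = 75
σ = (3, 2, 4, 1): 30 + 14 + (-4) + 15 = 55
σ = (3, 4, 1, 2): 30 + 17 + 30 + 30 = 107
σ = (3, 4, 2, 1): 30 + 17 + 16 + 15 = 78
σ = (4, 1, 2, 3): 10 + 8 + 16 + (-2) = 32
σ = (4, 1, 3, 2): 10 + 8 + (-3) + 30 = 45
σ = (4, 2, 1, 3): 10 + 14 + 30 + (-2) = 52
σ = (4, 2, 3, 1): 10 + 14 + (-3) + 15 = 36
σ = (4, 3, 1, 2): 10 + (-7) + 30 + 30 = 63
σ = (4, 3, 2, 1): 10 + (-7) + 16 + 15 = 34
Optimal value attained by: σ = (3, 4, 1, 2).
Answer: det⊕(T) = 107; verdict: NONSINGULAR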